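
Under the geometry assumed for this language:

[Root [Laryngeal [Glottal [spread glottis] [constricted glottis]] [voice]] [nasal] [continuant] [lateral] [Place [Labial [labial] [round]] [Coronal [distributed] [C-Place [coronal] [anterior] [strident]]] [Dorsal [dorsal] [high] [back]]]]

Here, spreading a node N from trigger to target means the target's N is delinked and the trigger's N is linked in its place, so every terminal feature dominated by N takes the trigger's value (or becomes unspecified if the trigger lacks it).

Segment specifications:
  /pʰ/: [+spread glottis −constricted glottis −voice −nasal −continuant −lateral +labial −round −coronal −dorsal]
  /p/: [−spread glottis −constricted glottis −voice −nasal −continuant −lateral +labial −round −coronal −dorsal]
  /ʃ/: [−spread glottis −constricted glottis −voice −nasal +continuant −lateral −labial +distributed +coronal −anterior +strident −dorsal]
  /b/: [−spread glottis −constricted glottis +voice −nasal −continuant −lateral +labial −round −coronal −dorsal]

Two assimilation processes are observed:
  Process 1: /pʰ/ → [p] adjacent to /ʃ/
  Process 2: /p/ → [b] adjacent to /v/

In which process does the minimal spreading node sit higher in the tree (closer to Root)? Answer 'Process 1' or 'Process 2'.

In Process 1, [spread glottis] changes, so the minimal spreading node is [spread glottis] at depth 3.
Process 2: the feature that changes is [voice]; the minimal node is [voice] (depth 2).
[voice] (depth 2) sits above [spread glottis] (depth 3), making Process 2 the one with the higher spreading node.

Process 2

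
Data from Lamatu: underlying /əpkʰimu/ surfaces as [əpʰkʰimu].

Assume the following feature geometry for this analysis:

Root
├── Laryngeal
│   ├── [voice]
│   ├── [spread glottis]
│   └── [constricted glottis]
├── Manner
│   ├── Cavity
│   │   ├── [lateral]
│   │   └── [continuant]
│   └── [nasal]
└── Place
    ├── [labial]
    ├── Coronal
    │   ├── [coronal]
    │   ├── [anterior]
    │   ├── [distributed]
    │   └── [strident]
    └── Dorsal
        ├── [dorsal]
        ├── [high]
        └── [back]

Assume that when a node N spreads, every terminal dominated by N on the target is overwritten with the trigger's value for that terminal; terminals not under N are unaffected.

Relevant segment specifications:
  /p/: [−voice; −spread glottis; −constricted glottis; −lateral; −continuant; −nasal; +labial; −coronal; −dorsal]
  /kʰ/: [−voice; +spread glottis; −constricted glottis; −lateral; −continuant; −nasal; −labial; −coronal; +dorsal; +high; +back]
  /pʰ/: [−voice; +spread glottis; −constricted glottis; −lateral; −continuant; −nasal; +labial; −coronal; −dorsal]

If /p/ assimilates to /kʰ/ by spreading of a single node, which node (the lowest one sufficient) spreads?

Feature comparison: [spread glottis] differs between /p/ and [pʰ]; the remaining terminals match.
With a single altered terminal, the smallest constituent that could spread is that terminal — [spread glottis].
[labial], [dorsal] stay as in /p/ although /kʰ/ differs there, so no node dominating them spread; among the remaining candidates [spread glottis] is the lowest that derives the output.

[spread glottis]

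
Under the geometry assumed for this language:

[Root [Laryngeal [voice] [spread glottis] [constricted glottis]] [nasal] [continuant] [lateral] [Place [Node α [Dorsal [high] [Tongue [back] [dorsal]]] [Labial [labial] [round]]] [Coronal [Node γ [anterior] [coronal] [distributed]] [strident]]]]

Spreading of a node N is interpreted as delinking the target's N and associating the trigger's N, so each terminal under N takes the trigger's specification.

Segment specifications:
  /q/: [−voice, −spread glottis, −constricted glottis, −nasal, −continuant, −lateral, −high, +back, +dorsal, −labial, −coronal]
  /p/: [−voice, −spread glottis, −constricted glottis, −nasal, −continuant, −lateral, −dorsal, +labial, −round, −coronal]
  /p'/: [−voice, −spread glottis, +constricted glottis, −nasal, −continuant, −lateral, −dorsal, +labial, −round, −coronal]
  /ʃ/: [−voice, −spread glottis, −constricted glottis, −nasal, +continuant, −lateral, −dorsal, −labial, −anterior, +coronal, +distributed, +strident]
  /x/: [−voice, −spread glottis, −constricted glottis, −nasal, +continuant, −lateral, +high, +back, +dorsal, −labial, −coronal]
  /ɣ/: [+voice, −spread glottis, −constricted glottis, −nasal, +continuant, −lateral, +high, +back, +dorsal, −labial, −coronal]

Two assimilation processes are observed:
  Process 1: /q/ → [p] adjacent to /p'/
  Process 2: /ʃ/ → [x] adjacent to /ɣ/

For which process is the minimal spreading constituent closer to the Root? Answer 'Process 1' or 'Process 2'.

Process 2

In Process 1, [labial], [round], [dorsal], [high], [back] change, so the minimal spreading node is Node α at depth 2.
Process 2: the features that change are [coronal], [anterior], [distributed], [strident], [dorsal], [high], [back]; the minimal node is Place (depth 1).
Place is closer to Root than Node α, so Process 2 spreads the higher node.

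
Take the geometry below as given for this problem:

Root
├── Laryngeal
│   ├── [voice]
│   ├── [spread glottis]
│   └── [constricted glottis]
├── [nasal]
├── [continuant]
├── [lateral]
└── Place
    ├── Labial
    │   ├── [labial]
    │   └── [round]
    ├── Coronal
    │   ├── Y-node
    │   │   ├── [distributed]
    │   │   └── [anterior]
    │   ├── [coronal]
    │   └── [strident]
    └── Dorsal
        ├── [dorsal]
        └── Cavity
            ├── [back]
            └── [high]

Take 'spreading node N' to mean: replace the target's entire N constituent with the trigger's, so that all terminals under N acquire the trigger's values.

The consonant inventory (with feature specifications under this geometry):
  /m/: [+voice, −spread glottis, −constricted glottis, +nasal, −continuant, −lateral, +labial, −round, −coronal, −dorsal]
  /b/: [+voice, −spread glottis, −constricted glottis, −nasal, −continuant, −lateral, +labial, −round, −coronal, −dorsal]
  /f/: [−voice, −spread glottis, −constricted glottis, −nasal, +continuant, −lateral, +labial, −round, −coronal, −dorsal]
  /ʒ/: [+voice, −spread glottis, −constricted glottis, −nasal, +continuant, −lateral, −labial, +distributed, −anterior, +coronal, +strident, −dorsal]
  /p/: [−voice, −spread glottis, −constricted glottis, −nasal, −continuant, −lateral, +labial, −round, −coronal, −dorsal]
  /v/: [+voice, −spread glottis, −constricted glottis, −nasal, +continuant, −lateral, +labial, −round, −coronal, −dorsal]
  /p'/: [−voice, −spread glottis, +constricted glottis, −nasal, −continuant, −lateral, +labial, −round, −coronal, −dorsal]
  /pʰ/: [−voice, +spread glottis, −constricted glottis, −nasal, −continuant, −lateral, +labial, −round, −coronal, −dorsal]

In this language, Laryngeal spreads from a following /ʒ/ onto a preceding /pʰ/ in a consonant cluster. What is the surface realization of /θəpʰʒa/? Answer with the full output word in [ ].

[θəbʒa]

The Laryngeal node dominates the terminals [voice], [spread glottis], [constricted glottis].
The target acquires /ʒ/'s values for everything under Laryngeal — [+voice], [−spread glottis], [−constricted glottis] — while keeping its own [nasal], [continuant], [lateral], ….
Among the inventory, only /b/ has exactly this specification, giving the surface form [θəbʒa].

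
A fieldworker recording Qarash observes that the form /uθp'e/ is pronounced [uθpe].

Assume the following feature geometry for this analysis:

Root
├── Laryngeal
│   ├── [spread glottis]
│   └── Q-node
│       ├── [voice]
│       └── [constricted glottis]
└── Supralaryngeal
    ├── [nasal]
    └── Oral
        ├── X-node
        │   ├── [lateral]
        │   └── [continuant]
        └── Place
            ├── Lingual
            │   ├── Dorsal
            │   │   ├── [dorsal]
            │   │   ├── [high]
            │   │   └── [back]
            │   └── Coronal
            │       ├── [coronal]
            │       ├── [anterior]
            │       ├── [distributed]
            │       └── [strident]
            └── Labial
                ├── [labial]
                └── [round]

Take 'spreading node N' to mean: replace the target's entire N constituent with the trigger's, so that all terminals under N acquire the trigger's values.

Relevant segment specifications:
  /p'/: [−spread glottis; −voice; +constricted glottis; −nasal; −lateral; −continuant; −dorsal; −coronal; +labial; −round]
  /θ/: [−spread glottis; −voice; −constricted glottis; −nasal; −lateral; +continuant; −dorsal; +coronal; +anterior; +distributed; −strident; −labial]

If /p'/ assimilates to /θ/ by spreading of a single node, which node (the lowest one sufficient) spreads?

[constricted glottis]

/p'/ and [p] differ in [constricted glottis]; every other specified feature is identical.
With a single altered terminal, the smallest constituent that could spread is that terminal — [constricted glottis].
[coronal], [labial] stay as in /p'/ although /θ/ differs there, so no node dominating them spread; among the remaining candidates [constricted glottis] is the lowest that derives the output.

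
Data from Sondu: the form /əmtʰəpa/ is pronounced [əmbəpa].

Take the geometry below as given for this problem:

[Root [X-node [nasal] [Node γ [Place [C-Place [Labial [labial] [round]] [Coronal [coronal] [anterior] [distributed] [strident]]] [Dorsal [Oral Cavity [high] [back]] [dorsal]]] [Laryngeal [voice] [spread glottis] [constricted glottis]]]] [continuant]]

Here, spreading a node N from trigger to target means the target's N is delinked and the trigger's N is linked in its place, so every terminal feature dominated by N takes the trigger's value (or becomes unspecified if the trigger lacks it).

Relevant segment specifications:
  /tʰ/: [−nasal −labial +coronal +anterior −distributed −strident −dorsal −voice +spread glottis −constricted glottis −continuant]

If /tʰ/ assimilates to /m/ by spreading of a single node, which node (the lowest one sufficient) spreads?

The alternation /tʰ/ → [b] changes [voice], [spread glottis], [labial], [round], [coronal], [anterior], [distributed], [strident] and nothing else.
In this geometry the lowest node dominating all of them is Node γ: every daughter of Node γ dominates only a proper subset, so no lower node suffices.
Spreading Node γ from /m/ overwrites each of those terminals with /m/'s values, yielding exactly [b].
Since [nasal] is preserved even though /m/ disagrees there, no node above Node γ spread.

Node γ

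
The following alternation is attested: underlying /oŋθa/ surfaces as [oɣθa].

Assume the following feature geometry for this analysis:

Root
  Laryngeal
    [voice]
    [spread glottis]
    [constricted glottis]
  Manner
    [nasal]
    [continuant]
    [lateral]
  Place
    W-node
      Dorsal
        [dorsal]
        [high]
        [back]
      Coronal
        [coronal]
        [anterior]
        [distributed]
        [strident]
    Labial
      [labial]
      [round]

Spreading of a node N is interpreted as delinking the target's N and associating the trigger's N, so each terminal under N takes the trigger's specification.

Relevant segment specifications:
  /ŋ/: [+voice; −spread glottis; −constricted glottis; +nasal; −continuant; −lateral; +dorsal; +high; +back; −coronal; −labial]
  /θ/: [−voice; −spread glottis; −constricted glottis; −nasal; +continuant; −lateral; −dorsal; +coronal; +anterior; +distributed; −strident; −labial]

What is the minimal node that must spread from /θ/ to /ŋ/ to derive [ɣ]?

/ŋ/ and [ɣ] differ in [nasal], [continuant]; every other specified feature is identical.
In this geometry the lowest node dominating all of them is Manner: every daughter of Manner dominates only a proper subset, so no lower node suffices.
If Manner spreads, every terminal under it takes /θ/'s value, producing [ɣ] as observed.
Had Root spread, [dorsal], [coronal] would have taken /θ/'s values; they stay as in /ŋ/, confirming the spreading constituent is exactly Manner.

Manner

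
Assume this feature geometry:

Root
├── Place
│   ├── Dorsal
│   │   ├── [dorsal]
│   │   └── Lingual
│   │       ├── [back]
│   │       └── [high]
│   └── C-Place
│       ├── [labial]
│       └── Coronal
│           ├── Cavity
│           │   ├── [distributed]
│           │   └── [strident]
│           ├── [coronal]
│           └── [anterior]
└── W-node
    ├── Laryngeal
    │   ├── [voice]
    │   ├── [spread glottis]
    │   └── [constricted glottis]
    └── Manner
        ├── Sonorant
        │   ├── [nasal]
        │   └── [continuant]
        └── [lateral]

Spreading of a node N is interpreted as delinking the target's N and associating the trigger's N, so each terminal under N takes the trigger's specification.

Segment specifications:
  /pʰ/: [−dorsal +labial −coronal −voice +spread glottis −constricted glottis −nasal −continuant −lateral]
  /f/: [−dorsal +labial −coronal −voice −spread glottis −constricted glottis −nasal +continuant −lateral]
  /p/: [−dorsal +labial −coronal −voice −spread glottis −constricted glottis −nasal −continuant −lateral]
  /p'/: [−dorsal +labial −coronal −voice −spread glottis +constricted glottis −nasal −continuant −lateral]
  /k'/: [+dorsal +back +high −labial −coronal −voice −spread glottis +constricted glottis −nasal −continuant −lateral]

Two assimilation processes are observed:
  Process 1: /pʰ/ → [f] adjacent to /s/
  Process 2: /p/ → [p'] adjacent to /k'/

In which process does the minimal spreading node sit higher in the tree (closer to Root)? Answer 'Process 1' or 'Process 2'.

Process 1: the features that change are [spread glottis], [continuant]; the minimal node is W-node (depth 1).
Process 2 alters [constricted glottis]; the lowest dominating node is [constricted glottis] (depth 3 from Root).
W-node is closer to Root than [constricted glottis], so Process 1 spreads the higher node.

Process 1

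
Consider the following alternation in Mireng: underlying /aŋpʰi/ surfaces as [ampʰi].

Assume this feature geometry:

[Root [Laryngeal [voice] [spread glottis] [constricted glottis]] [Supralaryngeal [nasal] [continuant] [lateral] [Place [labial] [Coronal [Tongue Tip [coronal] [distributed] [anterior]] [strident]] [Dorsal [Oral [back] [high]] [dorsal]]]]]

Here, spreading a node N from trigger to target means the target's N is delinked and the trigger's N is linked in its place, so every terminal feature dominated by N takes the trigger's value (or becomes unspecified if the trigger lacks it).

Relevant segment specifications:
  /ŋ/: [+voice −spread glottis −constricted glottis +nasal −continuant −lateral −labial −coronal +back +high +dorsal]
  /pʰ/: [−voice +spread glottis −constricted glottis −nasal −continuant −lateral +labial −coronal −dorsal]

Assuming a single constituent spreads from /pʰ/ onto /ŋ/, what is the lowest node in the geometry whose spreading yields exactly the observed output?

Feature comparison: [labial], [dorsal], [high], [back] differ between /ŋ/ and [m]; the remaining terminals match.
In this geometry the lowest node dominating all of them is Place: every daughter of Place dominates only a proper subset, so no lower node suffices.
If Place spreads, every terminal under it takes /pʰ/'s value, producing [m] as observed.
[nasal] — on which /pʰ/ differs from /ŋ/ — is unchanged, so neither Supralaryngeal nor anything higher can have spread; the constituent is no larger than Place.

Place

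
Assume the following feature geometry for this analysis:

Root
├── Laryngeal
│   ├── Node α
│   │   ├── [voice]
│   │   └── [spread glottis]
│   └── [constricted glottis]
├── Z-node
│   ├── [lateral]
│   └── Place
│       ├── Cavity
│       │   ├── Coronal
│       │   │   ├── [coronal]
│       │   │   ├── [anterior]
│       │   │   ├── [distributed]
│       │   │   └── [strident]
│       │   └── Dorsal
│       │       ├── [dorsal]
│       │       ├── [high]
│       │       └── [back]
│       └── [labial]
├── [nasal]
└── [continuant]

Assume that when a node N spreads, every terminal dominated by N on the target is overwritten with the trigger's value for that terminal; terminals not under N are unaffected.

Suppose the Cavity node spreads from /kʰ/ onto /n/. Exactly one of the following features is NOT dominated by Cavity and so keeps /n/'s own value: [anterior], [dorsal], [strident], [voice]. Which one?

Under this geometry, Cavity contains [coronal], [anterior], [distributed], [strident], [dorsal], [high], [back].
Spreading Cavity replaces [anterior], [dorsal], [strident] with the trigger's values, since each sits inside the Cavity constituent.
[voice] is not within the Cavity subtree (it hangs from Node α), so /n/'s [voice] value survives.

[voice]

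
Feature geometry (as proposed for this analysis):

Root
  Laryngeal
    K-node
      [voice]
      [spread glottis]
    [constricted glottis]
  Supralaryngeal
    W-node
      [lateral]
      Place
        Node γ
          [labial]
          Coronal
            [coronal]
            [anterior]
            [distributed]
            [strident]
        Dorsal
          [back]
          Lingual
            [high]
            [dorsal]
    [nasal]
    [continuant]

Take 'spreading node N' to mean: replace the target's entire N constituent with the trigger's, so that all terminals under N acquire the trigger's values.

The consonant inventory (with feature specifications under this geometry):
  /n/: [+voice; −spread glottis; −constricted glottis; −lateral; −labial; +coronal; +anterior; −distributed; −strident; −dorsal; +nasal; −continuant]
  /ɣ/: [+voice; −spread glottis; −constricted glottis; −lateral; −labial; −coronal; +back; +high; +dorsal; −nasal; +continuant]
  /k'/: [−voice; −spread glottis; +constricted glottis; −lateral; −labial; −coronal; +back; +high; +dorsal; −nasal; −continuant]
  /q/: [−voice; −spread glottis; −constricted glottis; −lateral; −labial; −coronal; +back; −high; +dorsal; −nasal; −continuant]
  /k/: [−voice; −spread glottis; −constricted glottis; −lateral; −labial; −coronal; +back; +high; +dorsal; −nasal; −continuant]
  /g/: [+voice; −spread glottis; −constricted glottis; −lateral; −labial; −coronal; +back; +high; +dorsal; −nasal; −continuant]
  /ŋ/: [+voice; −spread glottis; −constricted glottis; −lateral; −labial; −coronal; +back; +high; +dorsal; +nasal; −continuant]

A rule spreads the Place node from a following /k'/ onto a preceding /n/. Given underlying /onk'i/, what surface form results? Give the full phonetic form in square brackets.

The Place node dominates the terminals [labial], [coronal], [anterior], [distributed], [strident], [back], [high], [dorsal].
The target acquires /k'/'s values for everything under Place — [−labial], [−coronal], [+back], [+high], [+dorsal] — while keeping its own [voice], [spread glottis], [constricted glottis], ….
Among the inventory, only /ŋ/ has exactly this specification, giving the surface form [oŋk'i].

[oŋk'i]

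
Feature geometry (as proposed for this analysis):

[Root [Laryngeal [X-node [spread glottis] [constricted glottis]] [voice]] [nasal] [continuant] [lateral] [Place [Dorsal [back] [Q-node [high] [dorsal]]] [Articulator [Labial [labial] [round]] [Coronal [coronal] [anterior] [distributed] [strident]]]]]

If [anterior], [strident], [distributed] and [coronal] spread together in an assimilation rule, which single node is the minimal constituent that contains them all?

[anterior] is immediately dominated by Coronal.
[strident] is immediately dominated by Coronal.
[distributed] is immediately dominated by Coronal.
[coronal] is immediately dominated by Coronal.
The listed terminals split across distinct daughters of Coronal, so Coronal itself is the smallest node containing them all.

Coronal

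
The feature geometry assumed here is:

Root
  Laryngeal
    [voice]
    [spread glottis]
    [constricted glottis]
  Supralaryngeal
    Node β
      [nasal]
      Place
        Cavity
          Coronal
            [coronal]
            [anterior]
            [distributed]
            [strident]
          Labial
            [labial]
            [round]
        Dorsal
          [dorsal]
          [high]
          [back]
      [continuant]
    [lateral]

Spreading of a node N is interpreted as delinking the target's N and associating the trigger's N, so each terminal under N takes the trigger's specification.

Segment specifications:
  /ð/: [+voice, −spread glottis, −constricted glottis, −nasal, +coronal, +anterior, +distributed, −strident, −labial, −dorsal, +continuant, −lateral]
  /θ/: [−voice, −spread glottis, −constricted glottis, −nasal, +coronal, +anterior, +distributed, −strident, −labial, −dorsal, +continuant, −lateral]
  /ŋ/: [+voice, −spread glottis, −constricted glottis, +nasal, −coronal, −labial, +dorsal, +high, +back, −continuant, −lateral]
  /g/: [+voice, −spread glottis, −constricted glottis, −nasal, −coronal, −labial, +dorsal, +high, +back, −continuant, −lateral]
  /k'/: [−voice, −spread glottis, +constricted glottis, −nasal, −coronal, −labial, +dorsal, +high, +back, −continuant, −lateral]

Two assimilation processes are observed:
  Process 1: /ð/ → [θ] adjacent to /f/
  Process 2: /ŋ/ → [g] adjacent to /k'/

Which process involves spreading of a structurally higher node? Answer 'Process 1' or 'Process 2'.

Process 1 alters [voice]; the lowest dominating node is [voice] (depth 2 from Root).
In Process 2, [nasal] changes, so the minimal spreading node is [nasal] at depth 3.
[voice] (depth 2) sits above [nasal] (depth 3), making Process 1 the one with the higher spreading node.

Process 1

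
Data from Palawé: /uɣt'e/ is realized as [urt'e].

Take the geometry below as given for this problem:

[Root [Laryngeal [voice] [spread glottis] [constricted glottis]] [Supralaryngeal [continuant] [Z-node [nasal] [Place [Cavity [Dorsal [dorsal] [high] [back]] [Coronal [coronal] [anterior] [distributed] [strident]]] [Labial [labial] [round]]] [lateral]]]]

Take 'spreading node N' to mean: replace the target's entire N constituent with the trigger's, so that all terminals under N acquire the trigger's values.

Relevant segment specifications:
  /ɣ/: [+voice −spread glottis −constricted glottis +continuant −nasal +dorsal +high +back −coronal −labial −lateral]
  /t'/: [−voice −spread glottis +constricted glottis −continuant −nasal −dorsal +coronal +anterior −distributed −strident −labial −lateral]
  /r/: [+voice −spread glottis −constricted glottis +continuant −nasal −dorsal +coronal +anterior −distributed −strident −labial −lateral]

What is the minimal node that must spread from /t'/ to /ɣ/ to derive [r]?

/ɣ/ and [r] differ in [coronal], [anterior], [distributed], [strident], [dorsal], [high], [back]; every other specified feature is identical.
These terminals are all dominated by Cavity, and no proper subconstituent of Cavity covers them all; Cavity is their lowest common ancestor.
Spreading Cavity from /t'/ overwrites each of those terminals with /t'/'s values, yielding exactly [r].
Features on which the two segments disagree outside Cavity, such as [constricted glottis], [continuant], are unchanged — nothing dominating them spread, and Cavity is the minimal sufficient constituent.

Cavity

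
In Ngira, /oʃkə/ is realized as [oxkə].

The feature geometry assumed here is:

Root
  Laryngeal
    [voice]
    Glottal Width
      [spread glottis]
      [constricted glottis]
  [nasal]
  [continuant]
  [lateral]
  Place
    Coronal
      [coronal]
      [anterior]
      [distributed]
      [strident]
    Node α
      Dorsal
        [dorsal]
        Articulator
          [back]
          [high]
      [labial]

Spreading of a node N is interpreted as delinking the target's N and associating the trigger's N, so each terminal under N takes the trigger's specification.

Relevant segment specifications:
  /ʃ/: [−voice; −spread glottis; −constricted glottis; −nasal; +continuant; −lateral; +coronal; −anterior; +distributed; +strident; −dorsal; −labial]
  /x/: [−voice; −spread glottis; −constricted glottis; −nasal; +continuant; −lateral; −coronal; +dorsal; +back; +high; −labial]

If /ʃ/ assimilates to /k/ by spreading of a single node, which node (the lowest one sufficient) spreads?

Place

The alternation /ʃ/ → [x] changes [coronal], [anterior], [distributed], [strident], [dorsal], [high], [back] and nothing else.
In this geometry the lowest node dominating all of them is Place: every daughter of Place dominates only a proper subset, so no lower node suffices.
Delinking /ʃ/'s Place and associating /k/'s Place gives precisely the feature bundle of [x].
Had Root spread, [continuant] would have taken /k/'s value; it stays as in /ʃ/, confirming the spreading constituent is exactly Place.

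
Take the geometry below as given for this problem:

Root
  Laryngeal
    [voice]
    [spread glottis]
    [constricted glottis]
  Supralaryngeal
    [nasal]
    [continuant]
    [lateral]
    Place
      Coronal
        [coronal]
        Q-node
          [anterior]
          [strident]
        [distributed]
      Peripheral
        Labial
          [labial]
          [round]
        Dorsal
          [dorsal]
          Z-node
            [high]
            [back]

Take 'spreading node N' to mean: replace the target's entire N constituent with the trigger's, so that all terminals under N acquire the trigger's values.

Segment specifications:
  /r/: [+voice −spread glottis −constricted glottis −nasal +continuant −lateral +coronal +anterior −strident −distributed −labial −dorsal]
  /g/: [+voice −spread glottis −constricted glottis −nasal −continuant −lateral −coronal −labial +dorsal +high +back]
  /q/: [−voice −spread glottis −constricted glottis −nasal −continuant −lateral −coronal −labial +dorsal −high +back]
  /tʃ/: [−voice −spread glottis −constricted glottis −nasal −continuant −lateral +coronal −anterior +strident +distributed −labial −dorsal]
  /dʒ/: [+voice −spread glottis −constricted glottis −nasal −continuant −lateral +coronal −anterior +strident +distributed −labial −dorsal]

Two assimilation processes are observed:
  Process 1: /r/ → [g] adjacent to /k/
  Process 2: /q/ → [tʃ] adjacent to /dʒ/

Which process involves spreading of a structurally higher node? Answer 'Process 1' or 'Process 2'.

Process 1: the features that change are [continuant], [coronal], [anterior], [distributed], [strident], [dorsal], [high], [back]; the minimal node is Supralaryngeal (depth 1).
In Process 2, [coronal], [anterior], [distributed], [strident], [dorsal], [high], [back] change, so the minimal spreading node is Place at depth 2.
Supralaryngeal (depth 1) sits above Place (depth 2), making Process 1 the one with the higher spreading node.

Process 1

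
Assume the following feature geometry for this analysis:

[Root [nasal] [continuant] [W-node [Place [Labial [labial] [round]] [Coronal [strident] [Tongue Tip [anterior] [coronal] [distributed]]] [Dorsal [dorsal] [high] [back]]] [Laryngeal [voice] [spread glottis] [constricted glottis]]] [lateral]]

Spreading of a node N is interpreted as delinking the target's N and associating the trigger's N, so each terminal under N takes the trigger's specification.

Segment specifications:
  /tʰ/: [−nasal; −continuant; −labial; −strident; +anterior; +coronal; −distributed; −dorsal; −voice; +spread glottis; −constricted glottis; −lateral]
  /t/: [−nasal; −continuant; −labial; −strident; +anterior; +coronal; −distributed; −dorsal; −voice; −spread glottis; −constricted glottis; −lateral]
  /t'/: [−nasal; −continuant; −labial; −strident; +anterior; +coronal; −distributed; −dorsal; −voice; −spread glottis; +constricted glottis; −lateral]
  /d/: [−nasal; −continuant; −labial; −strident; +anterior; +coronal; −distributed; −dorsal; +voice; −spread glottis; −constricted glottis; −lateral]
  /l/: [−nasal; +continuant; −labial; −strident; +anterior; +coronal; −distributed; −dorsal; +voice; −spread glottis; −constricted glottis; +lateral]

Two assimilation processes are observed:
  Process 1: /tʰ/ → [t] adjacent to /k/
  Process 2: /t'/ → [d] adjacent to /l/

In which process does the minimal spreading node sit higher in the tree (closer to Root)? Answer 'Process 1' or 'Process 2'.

In Process 1, [spread glottis] changes, so the minimal spreading node is [spread glottis] at depth 3.
Process 2 alters [voice], [constricted glottis]; the lowest common ancestor is Laryngeal (depth 2 from Root).
Laryngeal (depth 2) sits above [spread glottis] (depth 3), making Process 2 the one with the higher spreading node.

Process 2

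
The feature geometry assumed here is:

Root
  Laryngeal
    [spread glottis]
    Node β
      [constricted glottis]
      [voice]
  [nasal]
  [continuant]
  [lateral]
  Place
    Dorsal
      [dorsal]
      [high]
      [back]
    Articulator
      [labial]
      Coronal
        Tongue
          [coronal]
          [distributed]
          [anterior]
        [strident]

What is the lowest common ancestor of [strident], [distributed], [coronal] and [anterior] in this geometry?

Coronal

[strident] lies under Coronal (below Place).
[distributed]: Root → Place → Articulator → Coronal → Tongue → [distributed].
[coronal]: Root → Place → Articulator → Coronal → Tongue → [coronal].
[anterior] lies under Tongue (below Place).
The listed terminals split across distinct daughters of Coronal, so Coronal itself is the smallest node containing them all.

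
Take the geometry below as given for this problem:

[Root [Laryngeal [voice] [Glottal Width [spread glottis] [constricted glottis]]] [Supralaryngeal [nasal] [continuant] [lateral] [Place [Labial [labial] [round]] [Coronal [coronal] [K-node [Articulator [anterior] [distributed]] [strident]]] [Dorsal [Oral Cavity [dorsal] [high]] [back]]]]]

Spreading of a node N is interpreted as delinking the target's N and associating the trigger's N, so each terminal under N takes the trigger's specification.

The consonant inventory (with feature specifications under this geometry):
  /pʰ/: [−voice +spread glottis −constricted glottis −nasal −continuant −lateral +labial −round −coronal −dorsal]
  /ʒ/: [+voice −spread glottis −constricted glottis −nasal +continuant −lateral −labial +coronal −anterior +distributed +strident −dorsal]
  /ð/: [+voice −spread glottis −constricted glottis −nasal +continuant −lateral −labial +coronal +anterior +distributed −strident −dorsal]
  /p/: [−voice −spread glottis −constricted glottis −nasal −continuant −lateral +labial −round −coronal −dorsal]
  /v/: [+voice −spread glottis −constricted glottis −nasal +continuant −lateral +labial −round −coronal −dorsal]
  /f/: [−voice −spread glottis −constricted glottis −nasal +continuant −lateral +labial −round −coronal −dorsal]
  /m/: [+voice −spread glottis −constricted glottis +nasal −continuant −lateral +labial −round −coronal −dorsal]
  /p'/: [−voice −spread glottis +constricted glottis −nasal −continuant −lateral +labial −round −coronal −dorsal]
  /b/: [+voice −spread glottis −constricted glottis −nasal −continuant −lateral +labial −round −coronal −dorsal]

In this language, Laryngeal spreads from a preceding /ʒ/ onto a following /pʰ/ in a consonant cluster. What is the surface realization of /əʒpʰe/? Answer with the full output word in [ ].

[əʒbe]

Laryngeal immediately or transitively dominates [voice], [spread glottis], [constricted glottis].
Spreading Laryngeal from /ʒ/ onto /pʰ/ replaces those values with /ʒ/'s: [+voice], [−spread glottis], [−constricted glottis]. Features outside Laryngeal ([nasal], [continuant], [lateral], …) stay as in /pʰ/.
Among the inventory, only /b/ has exactly this specification, giving the surface form [əʒbe].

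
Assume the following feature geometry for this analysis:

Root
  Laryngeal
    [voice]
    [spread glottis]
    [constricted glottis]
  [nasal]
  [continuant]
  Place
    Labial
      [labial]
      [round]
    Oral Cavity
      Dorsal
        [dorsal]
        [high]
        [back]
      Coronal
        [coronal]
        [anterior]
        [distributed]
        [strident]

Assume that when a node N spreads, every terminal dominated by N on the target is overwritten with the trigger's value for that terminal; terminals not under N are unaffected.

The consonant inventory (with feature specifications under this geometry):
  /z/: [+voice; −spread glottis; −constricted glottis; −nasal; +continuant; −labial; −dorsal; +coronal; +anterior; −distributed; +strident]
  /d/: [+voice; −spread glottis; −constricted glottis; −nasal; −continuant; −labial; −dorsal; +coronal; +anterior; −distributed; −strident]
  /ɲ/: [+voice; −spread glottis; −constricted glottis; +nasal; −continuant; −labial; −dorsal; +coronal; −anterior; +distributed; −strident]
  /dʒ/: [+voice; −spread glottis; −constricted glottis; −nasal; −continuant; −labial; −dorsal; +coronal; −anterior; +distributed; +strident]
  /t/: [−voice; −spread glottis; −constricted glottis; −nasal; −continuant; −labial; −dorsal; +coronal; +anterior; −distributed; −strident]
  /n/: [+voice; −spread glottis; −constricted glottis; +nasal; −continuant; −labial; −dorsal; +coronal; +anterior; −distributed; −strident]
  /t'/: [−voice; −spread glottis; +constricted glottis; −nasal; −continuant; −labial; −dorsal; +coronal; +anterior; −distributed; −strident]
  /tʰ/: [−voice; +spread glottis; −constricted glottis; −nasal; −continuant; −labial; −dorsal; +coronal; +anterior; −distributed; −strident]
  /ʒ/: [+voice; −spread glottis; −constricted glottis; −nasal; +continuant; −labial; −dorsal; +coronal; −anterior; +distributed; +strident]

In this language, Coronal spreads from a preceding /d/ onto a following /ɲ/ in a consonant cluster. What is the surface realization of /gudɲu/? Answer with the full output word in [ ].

Terminals under Coronal in this geometry: [coronal], [anterior], [distributed], [strident].
Spreading Coronal from /d/ onto /ɲ/ replaces those values with /d/'s: [+coronal], [+anterior], [−distributed], [−strident]. Features outside Coronal ([voice], [spread glottis], [constricted glottis], …) stay as in /ɲ/.
The resulting bundle matches /n/ in the inventory; substituting it for /ɲ/ gives [gudnu].

[gudnu]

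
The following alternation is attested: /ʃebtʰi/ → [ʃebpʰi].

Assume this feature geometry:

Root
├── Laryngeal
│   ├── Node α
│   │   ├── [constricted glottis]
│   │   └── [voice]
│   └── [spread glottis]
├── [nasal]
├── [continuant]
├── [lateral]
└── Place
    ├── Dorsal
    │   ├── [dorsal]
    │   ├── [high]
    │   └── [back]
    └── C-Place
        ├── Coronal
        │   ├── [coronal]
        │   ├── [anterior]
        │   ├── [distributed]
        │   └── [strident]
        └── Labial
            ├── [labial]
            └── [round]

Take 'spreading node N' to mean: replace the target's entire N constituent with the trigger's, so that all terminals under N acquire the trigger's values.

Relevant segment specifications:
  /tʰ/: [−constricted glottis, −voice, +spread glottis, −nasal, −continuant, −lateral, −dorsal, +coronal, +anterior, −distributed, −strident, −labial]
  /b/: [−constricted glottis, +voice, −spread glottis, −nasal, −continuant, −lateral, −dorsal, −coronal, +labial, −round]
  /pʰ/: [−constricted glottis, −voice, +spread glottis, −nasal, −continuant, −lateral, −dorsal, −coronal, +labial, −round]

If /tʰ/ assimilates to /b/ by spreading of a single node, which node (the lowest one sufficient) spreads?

Feature comparison: [labial], [round], [coronal], [anterior], [distributed], [strident] differ between /tʰ/ and [pʰ]; the remaining terminals match.
In this geometry the lowest node dominating all of them is C-Place: every daughter of C-Place dominates only a proper subset, so no lower node suffices.
Spreading C-Place from /b/ overwrites each of those terminals with /b/'s values, yielding exactly [pʰ].
Features on which the two segments disagree outside C-Place, such as [voice], [spread glottis], are unchanged — nothing dominating them spread, and C-Place is the minimal sufficient constituent.

C-Place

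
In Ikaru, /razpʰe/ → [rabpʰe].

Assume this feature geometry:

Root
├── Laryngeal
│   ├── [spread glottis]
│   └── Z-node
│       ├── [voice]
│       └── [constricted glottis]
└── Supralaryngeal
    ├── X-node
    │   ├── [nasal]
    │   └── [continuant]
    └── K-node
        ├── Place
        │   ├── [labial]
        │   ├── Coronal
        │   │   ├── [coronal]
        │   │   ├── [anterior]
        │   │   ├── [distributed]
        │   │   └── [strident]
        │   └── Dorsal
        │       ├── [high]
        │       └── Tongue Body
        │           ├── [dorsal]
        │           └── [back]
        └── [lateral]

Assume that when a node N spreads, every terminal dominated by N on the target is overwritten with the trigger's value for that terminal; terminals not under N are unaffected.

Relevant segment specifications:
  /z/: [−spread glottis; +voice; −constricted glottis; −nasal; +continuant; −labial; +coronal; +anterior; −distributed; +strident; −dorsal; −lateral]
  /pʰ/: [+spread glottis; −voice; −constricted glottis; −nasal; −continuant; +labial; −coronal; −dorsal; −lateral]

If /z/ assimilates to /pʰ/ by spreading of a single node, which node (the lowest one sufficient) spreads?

Supralaryngeal

Feature comparison: [continuant], [labial], [coronal], [anterior], [distributed], [strident] differ between /z/ and [b]; the remaining terminals match.
These terminals are all dominated by Supralaryngeal, and no proper subconstituent of Supralaryngeal covers them all; Supralaryngeal is their lowest common ancestor.
Delinking /z/'s Supralaryngeal and associating /pʰ/'s Supralaryngeal gives precisely the feature bundle of [b].
Since [spread glottis], [voice] are preserved even though /pʰ/ disagrees there, no node above Supralaryngeal spread.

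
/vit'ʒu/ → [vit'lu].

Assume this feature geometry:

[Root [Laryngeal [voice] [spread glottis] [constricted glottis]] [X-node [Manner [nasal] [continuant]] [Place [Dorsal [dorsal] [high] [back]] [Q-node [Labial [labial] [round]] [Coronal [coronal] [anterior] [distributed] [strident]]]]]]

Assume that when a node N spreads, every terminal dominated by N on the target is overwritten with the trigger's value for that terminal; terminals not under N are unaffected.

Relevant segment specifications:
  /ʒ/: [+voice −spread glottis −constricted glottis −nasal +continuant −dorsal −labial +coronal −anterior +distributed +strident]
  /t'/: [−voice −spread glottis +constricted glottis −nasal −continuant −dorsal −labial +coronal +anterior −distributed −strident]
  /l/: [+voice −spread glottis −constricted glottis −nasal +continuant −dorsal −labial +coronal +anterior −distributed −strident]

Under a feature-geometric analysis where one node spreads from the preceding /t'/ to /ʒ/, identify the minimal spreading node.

Coronal

The alternation /ʒ/ → [l] changes [anterior], [distributed], [strident] and nothing else.
In this geometry the lowest node dominating all of them is Coronal: every daughter of Coronal dominates only a proper subset, so no lower node suffices.
Delinking /ʒ/'s Coronal and associating /t'/'s Coronal gives precisely the feature bundle of [l].
Features on which the two segments disagree outside Coronal, such as [constricted glottis], [continuant], are unchanged — nothing dominating them spread, and Coronal is the minimal sufficient constituent.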